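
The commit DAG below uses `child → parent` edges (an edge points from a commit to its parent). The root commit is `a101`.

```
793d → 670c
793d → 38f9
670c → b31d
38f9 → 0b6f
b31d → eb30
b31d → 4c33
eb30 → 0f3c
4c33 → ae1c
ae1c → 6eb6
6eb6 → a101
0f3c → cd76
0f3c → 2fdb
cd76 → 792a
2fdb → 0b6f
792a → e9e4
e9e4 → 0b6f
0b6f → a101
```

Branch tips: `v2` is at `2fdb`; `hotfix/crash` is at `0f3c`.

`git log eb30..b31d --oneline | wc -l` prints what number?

4

Reachable from b31d: {0b6f, 0f3c, 2fdb, 4c33, 6eb6, 792a, a101, ae1c, b31d, cd76, e9e4, eb30}.
Reachable from eb30: {0b6f, 0f3c, 2fdb, 792a, a101, cd76, e9e4, eb30}.
In b31d's history but not eb30's: {4c33, 6eb6, ae1c, b31d} — 4 commits.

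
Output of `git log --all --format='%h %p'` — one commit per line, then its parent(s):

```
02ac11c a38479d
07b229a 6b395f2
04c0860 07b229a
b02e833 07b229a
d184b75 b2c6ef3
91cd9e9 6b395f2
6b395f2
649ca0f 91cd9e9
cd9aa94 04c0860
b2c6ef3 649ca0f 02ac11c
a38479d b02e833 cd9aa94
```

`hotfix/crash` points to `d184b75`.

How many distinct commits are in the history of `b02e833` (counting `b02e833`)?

3

Walking parent pointers from b02e833: reachable set = {07b229a, 6b395f2, b02e833}.
That is 3 commits.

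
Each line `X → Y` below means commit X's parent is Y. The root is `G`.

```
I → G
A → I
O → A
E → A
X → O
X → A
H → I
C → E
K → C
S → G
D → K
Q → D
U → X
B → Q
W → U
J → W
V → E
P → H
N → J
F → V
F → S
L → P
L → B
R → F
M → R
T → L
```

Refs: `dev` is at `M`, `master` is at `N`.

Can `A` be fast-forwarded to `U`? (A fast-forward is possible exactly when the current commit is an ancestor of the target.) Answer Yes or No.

Yes

A fast-forward from A to U is possible iff A is an ancestor of U.
Ancestors of U: {A, G, I, O, U, X}.
A is among them, so fast-forward is possible.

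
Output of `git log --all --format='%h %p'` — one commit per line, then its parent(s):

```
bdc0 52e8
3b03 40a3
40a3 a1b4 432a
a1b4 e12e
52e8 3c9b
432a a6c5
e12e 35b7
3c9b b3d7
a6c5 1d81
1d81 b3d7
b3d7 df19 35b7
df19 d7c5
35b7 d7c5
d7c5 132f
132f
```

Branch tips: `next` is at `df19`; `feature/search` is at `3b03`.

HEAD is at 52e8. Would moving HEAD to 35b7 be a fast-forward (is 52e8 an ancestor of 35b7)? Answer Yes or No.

A fast-forward from 52e8 to 35b7 is possible iff 52e8 is an ancestor of 35b7.
Ancestors of 35b7: {132f, 35b7, d7c5}.
52e8 is not among them, so fast-forward is not possible.

No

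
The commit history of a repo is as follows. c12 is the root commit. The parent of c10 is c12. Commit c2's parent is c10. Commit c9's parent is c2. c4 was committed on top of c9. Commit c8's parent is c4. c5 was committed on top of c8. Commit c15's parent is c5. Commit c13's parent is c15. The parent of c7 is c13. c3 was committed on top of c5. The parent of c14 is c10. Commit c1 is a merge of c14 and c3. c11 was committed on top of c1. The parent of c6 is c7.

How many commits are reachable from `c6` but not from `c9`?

Reachable from c6: {c10, c12, c13, c15, c2, c4, c5, c6, c7, c8, c9}.
Reachable from c9: {c10, c12, c2, c9}.
In c6's history but not c9's: {c13, c15, c4, c5, c6, c7, c8} — 7 commits.

7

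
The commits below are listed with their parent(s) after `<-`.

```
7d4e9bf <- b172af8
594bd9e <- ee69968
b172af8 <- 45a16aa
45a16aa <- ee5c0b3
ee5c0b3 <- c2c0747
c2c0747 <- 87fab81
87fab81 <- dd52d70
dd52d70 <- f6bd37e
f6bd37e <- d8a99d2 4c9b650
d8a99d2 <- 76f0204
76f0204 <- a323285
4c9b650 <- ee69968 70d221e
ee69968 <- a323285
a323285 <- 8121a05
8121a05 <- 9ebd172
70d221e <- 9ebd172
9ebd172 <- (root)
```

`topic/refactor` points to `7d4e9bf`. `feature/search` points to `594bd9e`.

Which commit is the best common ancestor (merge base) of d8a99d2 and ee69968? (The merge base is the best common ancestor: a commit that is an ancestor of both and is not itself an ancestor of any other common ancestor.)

Ancestors of d8a99d2: {76f0204, 8121a05, 9ebd172, a323285, d8a99d2}.
Ancestors of ee69968: {8121a05, 9ebd172, a323285, ee69968}.
Common ancestors: {8121a05, 9ebd172, a323285}.
Among these, a323285 is not an ancestor of any other common ancestor — it is the merge base.

a323285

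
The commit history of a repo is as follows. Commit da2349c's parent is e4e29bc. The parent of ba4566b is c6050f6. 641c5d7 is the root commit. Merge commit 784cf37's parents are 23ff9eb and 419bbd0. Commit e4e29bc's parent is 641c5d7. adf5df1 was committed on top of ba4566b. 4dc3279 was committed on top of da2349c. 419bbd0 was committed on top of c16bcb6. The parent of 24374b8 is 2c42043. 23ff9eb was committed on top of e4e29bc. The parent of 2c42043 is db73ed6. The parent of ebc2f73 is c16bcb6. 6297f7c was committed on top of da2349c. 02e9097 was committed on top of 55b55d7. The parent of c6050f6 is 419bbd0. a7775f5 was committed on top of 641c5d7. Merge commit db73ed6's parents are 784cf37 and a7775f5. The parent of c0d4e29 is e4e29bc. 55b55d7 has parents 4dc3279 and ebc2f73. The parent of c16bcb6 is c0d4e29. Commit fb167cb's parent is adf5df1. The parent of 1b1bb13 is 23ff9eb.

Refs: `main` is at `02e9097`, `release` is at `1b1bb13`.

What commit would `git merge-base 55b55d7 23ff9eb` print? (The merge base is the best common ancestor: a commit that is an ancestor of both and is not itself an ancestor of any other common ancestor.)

e4e29bc

Ancestors of 55b55d7: {4dc3279, 55b55d7, 641c5d7, c0d4e29, c16bcb6, da2349c, e4e29bc, ebc2f73}.
Ancestors of 23ff9eb: {23ff9eb, 641c5d7, e4e29bc}.
Common ancestors: {641c5d7, e4e29bc}.
Among these, e4e29bc is not an ancestor of any other common ancestor — it is the merge base.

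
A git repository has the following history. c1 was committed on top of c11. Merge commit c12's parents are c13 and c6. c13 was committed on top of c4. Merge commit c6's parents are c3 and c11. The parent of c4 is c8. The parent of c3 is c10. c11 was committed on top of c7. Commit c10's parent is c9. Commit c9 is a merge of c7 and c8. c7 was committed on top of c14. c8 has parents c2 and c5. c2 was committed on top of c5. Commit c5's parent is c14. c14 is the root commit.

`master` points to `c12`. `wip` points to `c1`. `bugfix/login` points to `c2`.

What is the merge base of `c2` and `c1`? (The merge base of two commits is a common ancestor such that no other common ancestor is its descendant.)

Ancestors of c2: {c14, c2, c5}.
Ancestors of c1: {c1, c11, c14, c7}.
Common ancestors: {c14}.
The only common ancestor is c14, so it is the merge base.

c14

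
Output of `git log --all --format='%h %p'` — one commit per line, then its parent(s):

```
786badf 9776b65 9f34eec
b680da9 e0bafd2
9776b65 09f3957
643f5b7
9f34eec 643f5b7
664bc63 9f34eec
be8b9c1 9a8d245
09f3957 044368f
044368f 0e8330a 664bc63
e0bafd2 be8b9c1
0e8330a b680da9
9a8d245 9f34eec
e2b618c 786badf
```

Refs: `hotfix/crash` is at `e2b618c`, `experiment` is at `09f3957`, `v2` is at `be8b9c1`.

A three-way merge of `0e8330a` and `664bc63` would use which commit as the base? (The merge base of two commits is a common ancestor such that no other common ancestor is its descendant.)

Ancestors of 0e8330a: {0e8330a, 643f5b7, 9a8d245, 9f34eec, b680da9, be8b9c1, e0bafd2}.
Ancestors of 664bc63: {643f5b7, 664bc63, 9f34eec}.
Common ancestors: {643f5b7, 9f34eec}.
Among these, 9f34eec is not an ancestor of any other common ancestor — it is the merge base.

9f34eec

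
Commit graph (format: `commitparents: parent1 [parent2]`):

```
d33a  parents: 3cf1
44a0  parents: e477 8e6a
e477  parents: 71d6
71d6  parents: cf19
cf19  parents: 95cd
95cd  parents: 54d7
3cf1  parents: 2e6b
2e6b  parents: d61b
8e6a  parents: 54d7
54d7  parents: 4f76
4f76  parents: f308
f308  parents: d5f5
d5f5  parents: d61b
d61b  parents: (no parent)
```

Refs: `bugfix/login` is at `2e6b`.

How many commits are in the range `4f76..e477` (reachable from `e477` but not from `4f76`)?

Reachable from e477: {4f76, 54d7, 71d6, 95cd, cf19, d5f5, d61b, e477, f308}.
Reachable from 4f76: {4f76, d5f5, d61b, f308}.
In e477's history but not 4f76's: {54d7, 71d6, 95cd, cf19, e477} — 5 commits.

5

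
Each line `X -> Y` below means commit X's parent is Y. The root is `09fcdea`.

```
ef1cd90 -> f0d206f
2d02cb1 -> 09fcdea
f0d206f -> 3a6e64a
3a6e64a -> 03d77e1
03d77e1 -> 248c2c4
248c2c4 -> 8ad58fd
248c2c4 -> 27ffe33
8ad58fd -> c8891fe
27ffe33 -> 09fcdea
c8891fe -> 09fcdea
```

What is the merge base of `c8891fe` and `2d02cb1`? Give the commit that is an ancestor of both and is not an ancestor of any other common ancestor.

Ancestors of c8891fe: {09fcdea, c8891fe}.
Ancestors of 2d02cb1: {09fcdea, 2d02cb1}.
Common ancestors: {09fcdea}.
The only common ancestor is 09fcdea, so it is the merge base.

09fcdea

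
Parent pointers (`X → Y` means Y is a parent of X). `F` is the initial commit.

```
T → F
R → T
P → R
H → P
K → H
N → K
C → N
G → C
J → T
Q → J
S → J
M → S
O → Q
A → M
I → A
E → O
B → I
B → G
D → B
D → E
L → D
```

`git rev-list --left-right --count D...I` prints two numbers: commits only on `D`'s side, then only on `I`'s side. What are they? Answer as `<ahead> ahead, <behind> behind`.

12 ahead, 0 behind

Reachable from D: {A, B, C, D, E, F, G, H, I, J, K, M, N, O, P, Q, R, S, T}.
Reachable from I: {A, F, I, J, M, S, T}.
Only in D's history (ahead): {B, C, D, E, G, H, K, N, O, P, Q, R} — 12.
Only in I's history (behind): {} — 0.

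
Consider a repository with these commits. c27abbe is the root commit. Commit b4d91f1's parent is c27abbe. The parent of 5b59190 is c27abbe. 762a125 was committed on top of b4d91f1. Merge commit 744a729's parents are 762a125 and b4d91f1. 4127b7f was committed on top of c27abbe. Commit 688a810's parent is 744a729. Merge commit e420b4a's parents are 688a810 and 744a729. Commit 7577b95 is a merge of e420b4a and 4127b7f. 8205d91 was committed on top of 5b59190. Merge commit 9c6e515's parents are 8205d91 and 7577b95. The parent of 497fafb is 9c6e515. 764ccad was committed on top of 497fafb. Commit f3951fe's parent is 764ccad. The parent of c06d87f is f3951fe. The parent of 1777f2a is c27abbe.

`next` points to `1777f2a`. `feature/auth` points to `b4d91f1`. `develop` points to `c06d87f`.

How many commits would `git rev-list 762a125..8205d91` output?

2

Reachable from 8205d91: {5b59190, 8205d91, c27abbe}.
Reachable from 762a125: {762a125, b4d91f1, c27abbe}.
In 8205d91's history but not 762a125's: {5b59190, 8205d91} — 2 commits.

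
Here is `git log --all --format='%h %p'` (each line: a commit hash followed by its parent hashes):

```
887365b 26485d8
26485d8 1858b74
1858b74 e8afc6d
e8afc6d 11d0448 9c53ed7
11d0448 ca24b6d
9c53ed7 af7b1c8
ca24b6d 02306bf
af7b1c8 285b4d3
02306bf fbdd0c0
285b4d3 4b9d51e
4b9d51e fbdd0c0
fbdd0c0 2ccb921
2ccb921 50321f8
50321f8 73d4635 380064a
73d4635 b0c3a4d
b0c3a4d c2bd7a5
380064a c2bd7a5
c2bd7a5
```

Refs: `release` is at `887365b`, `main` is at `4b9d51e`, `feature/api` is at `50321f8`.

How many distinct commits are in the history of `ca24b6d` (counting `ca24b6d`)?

9

Walking parent pointers from ca24b6d: reachable set = {02306bf, 2ccb921, 380064a, 50321f8, 73d4635, b0c3a4d, c2bd7a5, ca24b6d, fbdd0c0}.
That is 9 commits.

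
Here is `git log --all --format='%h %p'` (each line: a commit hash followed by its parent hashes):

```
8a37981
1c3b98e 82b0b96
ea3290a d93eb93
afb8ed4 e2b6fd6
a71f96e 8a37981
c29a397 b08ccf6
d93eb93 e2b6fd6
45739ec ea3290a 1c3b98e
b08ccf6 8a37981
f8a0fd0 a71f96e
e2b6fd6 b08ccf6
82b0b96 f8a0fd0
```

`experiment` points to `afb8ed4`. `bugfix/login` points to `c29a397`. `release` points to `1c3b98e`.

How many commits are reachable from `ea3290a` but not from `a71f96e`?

4

Reachable from ea3290a: {8a37981, b08ccf6, d93eb93, e2b6fd6, ea3290a}.
Reachable from a71f96e: {8a37981, a71f96e}.
In ea3290a's history but not a71f96e's: {b08ccf6, d93eb93, e2b6fd6, ea3290a} — 4 commits.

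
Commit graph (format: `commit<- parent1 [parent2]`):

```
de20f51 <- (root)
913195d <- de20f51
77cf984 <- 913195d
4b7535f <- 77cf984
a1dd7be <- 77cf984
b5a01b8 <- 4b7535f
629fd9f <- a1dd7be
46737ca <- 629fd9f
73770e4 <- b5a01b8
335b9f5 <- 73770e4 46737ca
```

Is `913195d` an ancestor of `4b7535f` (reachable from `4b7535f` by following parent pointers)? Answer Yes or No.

Ancestors of 4b7535f (commits reachable by following parents): {4b7535f, 77cf984, 913195d, de20f51}.
913195d is in that set, so it is an ancestor of 4b7535f.

Yes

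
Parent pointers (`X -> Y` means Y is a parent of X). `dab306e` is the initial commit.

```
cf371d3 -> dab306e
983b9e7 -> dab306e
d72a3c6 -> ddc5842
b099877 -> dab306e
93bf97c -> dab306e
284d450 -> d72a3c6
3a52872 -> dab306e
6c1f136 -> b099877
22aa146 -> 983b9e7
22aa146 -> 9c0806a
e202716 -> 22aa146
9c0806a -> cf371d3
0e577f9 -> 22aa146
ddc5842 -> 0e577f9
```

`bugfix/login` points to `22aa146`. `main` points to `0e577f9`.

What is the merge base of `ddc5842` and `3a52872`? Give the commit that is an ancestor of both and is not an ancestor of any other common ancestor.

dab306e

Ancestors of ddc5842: {0e577f9, 22aa146, 983b9e7, 9c0806a, cf371d3, dab306e, ddc5842}.
Ancestors of 3a52872: {3a52872, dab306e}.
Common ancestors: {dab306e}.
The only common ancestor is dab306e, so it is the merge base.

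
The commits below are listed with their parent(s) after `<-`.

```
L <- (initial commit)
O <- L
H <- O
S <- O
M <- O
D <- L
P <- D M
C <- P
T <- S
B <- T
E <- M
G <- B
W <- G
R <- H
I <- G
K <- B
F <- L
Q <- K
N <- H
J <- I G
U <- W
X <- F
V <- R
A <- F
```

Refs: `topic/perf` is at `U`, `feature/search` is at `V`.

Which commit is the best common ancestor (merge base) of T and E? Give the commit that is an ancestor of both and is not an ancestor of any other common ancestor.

O

Ancestors of T: {L, O, S, T}.
Ancestors of E: {E, L, M, O}.
Common ancestors: {L, O}.
Among these, O is not an ancestor of any other common ancestor — it is the merge base.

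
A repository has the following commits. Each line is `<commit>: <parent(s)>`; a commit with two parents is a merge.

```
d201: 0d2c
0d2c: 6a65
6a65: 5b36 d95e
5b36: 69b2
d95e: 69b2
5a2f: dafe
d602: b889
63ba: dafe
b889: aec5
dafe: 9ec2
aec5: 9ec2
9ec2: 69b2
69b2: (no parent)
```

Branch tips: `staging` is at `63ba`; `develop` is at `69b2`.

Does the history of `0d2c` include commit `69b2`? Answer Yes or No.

Ancestors of 0d2c (commits reachable by following parents): {0d2c, 5b36, 69b2, 6a65, d95e}.
69b2 is in that set, so it is an ancestor of 0d2c.

Yes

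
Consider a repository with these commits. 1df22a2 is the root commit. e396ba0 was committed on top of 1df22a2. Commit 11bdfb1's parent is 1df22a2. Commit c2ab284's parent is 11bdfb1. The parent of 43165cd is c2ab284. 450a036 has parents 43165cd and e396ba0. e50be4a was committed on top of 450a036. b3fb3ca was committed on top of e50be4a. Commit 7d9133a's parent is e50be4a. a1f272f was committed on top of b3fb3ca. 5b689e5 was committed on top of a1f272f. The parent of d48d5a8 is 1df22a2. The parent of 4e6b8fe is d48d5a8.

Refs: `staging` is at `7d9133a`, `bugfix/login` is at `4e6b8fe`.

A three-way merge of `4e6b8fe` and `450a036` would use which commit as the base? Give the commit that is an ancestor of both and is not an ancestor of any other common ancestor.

1df22a2

Ancestors of 4e6b8fe: {1df22a2, 4e6b8fe, d48d5a8}.
Ancestors of 450a036: {11bdfb1, 1df22a2, 43165cd, 450a036, c2ab284, e396ba0}.
Common ancestors: {1df22a2}.
The only common ancestor is 1df22a2, so it is the merge base.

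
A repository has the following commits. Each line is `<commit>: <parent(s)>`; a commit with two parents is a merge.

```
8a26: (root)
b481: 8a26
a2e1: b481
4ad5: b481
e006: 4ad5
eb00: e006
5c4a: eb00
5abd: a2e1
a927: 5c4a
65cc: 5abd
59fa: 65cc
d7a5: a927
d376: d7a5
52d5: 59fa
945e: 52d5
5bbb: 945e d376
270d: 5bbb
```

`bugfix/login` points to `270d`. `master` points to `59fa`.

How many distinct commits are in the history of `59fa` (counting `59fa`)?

Walking parent pointers from 59fa: reachable set = {59fa, 5abd, 65cc, 8a26, a2e1, b481}.
That is 6 commits.

6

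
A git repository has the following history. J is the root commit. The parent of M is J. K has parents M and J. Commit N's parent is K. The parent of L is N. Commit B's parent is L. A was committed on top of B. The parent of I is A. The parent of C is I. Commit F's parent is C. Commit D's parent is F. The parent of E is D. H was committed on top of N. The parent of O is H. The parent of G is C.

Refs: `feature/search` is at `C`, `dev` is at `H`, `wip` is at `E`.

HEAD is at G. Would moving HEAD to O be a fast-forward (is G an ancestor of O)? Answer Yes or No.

No

A fast-forward from G to O is possible iff G is an ancestor of O.
Ancestors of O: {H, J, K, M, N, O}.
G is not among them, so fast-forward is not possible.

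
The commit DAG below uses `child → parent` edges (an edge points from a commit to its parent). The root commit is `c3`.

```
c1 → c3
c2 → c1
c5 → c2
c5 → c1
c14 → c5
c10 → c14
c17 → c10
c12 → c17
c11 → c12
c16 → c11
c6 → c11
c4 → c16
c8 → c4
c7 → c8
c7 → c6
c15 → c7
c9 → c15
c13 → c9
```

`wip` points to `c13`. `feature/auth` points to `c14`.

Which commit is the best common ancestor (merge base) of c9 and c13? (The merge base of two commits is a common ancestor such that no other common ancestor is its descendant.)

Ancestors of c9: {c1, c10, c11, c12, c14, c15, c16, c17, c2, c3, c4, c5, c6, c7, c8, c9}.
Ancestors of c13: {c1, c10, c11, c12, c13, c14, c15, c16, c17, c2, c3, c4, c5, c6, c7, c8, c9}.
Common ancestors: {c1, c10, c11, c12, c14, c15, c16, c17, c2, c3, c4, c5, c6, c7, c8, c9}.
Among these, c9 is not an ancestor of any other common ancestor — it is the merge base.

c9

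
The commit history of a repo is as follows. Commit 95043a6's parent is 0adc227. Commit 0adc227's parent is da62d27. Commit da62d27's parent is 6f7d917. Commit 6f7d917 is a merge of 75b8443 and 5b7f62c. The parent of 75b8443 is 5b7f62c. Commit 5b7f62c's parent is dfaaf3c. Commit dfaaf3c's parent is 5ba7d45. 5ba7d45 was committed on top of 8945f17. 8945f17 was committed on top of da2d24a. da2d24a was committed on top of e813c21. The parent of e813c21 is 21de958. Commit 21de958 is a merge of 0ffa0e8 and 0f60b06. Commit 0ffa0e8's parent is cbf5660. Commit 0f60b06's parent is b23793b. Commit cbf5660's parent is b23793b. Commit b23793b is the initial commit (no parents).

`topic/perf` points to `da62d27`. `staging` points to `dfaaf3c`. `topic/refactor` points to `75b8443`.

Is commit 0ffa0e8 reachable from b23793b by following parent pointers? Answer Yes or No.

Ancestors of b23793b: {b23793b}.
0ffa0e8 is not in that set, so it is not an ancestor of b23793b.

No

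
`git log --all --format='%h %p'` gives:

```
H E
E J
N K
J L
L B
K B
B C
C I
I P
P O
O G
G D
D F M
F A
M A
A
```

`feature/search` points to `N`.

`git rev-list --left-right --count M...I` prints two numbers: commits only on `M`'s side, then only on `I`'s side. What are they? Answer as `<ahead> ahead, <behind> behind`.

0 ahead, 6 behind

Reachable from M: {A, M}.
Reachable from I: {A, D, F, G, I, M, O, P}.
Only in M's history (ahead): {} — 0.
Only in I's history (behind): {D, F, G, I, O, P} — 6.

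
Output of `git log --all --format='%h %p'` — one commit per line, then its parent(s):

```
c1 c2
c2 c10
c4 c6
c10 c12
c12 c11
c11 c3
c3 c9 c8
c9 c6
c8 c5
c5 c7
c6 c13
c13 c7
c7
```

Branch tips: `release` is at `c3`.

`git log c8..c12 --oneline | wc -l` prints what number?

6

Reachable from c12: {c11, c12, c13, c3, c5, c6, c7, c8, c9}.
Reachable from c8: {c5, c7, c8}.
In c12's history but not c8's: {c11, c12, c13, c3, c6, c9} — 6 commits.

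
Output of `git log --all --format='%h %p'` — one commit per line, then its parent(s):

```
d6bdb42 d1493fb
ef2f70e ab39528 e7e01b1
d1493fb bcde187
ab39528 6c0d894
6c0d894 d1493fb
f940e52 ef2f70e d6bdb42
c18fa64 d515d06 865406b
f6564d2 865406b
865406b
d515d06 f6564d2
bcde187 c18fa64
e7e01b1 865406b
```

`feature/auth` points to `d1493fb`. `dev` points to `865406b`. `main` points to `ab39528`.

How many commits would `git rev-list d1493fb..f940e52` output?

6

Reachable from f940e52: {6c0d894, 865406b, ab39528, bcde187, c18fa64, d1493fb, d515d06, d6bdb42, e7e01b1, ef2f70e, f6564d2, f940e52}.
Reachable from d1493fb: {865406b, bcde187, c18fa64, d1493fb, d515d06, f6564d2}.
In f940e52's history but not d1493fb's: {6c0d894, ab39528, d6bdb42, e7e01b1, ef2f70e, f940e52} — 6 commits.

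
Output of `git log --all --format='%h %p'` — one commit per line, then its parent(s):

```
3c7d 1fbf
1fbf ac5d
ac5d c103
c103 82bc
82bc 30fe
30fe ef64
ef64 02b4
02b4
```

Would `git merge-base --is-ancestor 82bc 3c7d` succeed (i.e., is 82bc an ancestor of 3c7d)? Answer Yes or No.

Yes

Ancestors of 3c7d (commits reachable by following parents): {02b4, 1fbf, 30fe, 3c7d, 82bc, ac5d, c103, ef64}.
82bc is in that set, so it is an ancestor of 3c7d.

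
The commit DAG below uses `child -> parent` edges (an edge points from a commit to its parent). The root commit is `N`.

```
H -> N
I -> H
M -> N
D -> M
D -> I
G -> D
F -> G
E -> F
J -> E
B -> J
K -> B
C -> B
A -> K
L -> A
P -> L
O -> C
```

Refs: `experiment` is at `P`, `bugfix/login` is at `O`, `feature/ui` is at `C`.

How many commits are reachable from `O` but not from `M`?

Reachable from O: {B, C, D, E, F, G, H, I, J, M, N, O}.
Reachable from M: {M, N}.
In O's history but not M's: {B, C, D, E, F, G, H, I, J, O} — 10 commits.

10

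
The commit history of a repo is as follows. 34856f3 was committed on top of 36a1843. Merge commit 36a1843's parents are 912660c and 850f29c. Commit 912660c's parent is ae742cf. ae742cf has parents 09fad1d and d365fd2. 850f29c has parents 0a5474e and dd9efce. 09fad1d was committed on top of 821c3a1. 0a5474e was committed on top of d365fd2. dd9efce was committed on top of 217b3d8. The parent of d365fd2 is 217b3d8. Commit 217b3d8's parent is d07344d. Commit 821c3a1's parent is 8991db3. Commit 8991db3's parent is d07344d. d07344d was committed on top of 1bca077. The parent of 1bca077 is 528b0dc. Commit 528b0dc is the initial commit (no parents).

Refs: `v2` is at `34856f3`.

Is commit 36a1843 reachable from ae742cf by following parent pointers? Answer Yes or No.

Ancestors of ae742cf: {09fad1d, 1bca077, 217b3d8, 528b0dc, 821c3a1, 8991db3, ae742cf, d07344d, d365fd2}.
36a1843 is not in that set, so it is not an ancestor of ae742cf.

No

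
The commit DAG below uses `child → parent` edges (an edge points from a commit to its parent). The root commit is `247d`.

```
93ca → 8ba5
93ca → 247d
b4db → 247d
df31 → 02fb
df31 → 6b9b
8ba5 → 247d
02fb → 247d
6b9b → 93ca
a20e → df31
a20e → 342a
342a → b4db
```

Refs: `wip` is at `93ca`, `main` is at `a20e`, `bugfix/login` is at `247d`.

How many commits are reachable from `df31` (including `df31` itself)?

6

Walking parent pointers from df31: reachable set = {02fb, 247d, 6b9b, 8ba5, 93ca, df31}.
That is 6 commits.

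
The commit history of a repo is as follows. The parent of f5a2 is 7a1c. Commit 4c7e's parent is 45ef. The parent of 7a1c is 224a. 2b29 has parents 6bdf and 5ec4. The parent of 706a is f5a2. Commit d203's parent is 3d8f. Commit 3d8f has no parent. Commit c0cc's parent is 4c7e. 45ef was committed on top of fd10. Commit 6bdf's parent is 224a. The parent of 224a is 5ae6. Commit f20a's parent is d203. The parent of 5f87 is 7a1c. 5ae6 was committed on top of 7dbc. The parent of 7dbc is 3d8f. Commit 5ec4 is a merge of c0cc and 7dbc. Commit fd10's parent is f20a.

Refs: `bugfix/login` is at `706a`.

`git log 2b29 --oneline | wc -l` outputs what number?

13

Walking parent pointers from 2b29: reachable set = {224a, 2b29, 3d8f, 45ef, 4c7e, 5ae6, 5ec4, 6bdf, 7dbc, c0cc, d203, f20a, fd10}.
That is 13 commits.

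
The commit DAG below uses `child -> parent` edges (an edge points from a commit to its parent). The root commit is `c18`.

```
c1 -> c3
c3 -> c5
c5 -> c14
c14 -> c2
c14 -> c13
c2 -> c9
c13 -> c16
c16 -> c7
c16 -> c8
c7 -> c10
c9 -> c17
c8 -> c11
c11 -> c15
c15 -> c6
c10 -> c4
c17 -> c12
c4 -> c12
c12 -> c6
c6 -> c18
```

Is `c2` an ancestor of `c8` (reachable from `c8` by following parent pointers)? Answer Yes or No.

Ancestors of c8: {c11, c15, c18, c6, c8}.
c2 is not in that set, so it is not an ancestor of c8.

No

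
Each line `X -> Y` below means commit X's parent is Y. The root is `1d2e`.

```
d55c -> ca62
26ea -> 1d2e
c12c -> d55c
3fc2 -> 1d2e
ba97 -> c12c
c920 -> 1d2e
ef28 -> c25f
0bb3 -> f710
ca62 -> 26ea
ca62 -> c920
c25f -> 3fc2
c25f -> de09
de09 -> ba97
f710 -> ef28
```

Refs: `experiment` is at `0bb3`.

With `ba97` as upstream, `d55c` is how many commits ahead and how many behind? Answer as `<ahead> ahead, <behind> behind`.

Reachable from d55c: {1d2e, 26ea, c920, ca62, d55c}.
Reachable from ba97: {1d2e, 26ea, ba97, c12c, c920, ca62, d55c}.
Only in d55c's history (ahead): {} — 0.
Only in ba97's history (behind): {ba97, c12c} — 2.

0 ahead, 2 behind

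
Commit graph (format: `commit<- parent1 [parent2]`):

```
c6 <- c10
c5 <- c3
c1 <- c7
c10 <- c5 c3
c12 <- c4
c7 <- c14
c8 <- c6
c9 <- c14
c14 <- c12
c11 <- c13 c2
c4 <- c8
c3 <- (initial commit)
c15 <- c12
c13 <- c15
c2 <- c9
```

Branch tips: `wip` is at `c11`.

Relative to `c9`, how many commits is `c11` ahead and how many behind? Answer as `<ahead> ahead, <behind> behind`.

Reachable from c11: {c10, c11, c12, c13, c14, c15, c2, c3, c4, c5, c6, c8, c9}.
Reachable from c9: {c10, c12, c14, c3, c4, c5, c6, c8, c9}.
Only in c11's history (ahead): {c11, c13, c15, c2} — 4.
Only in c9's history (behind): {} — 0.

4 ahead, 0 behind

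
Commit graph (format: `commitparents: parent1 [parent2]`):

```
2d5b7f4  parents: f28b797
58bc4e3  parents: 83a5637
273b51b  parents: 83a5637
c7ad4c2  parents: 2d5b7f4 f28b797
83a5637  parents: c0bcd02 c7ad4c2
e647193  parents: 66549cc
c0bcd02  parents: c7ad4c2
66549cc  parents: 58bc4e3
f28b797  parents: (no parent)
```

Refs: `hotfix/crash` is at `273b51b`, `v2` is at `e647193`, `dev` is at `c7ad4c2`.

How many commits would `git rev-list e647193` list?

8

Walking parent pointers from e647193: reachable set = {2d5b7f4, 58bc4e3, 66549cc, 83a5637, c0bcd02, c7ad4c2, e647193, f28b797}.
That is 8 commits.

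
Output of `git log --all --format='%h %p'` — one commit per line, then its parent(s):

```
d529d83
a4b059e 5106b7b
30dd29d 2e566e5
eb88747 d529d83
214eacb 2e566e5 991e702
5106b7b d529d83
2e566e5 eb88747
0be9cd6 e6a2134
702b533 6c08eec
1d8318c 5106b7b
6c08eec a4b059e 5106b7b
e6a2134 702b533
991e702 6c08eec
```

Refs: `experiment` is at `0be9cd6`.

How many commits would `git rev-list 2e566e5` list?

3

Walking parent pointers from 2e566e5: reachable set = {2e566e5, d529d83, eb88747}.
That is 3 commits.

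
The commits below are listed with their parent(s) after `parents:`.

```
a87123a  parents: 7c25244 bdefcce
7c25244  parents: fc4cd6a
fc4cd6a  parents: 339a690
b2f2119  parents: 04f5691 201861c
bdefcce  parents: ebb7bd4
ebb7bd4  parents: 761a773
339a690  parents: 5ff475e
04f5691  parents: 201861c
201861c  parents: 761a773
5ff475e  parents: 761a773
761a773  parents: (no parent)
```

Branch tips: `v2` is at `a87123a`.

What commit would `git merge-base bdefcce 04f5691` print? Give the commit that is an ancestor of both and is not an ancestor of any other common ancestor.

761a773

Ancestors of bdefcce: {761a773, bdefcce, ebb7bd4}.
Ancestors of 04f5691: {04f5691, 201861c, 761a773}.
Common ancestors: {761a773}.
The only common ancestor is 761a773, so it is the merge base.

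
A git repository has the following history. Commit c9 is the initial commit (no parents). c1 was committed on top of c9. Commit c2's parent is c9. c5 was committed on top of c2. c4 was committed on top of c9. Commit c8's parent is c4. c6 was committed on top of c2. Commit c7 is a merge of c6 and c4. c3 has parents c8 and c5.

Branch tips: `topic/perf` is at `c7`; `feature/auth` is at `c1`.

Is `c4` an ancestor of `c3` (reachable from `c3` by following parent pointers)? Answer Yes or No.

Yes

Ancestors of c3 (commits reachable by following parents): {c2, c3, c4, c5, c8, c9}.
c4 is in that set, so it is an ancestor of c3.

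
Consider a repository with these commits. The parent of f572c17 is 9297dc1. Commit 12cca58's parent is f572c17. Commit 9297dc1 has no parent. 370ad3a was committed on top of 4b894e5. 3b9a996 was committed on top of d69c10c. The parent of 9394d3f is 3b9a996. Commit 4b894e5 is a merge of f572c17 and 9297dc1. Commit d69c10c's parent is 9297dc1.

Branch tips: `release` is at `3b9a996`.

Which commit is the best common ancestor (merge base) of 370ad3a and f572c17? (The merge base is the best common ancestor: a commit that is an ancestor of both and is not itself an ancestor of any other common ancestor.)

f572c17

Ancestors of 370ad3a: {370ad3a, 4b894e5, 9297dc1, f572c17}.
Ancestors of f572c17: {9297dc1, f572c17}.
Common ancestors: {9297dc1, f572c17}.
Among these, f572c17 is not an ancestor of any other common ancestor — it is the merge base.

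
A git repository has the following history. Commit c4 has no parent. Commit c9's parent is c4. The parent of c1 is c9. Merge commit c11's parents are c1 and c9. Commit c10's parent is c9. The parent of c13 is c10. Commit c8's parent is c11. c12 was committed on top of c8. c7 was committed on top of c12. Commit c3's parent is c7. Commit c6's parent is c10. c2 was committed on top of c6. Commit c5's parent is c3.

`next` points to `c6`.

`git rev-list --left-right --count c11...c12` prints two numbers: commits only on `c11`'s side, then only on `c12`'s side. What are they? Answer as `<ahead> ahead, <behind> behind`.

0 ahead, 2 behind

Reachable from c11: {c1, c11, c4, c9}.
Reachable from c12: {c1, c11, c12, c4, c8, c9}.
Only in c11's history (ahead): {} — 0.
Only in c12's history (behind): {c12, c8} — 2.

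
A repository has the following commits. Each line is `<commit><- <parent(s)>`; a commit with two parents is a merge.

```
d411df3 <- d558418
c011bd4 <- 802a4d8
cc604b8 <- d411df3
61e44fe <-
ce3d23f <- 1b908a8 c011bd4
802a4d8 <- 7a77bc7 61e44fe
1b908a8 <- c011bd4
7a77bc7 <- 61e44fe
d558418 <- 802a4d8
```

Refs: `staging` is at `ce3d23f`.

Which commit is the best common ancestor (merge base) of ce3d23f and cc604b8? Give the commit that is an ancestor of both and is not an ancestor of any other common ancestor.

802a4d8

Ancestors of ce3d23f: {1b908a8, 61e44fe, 7a77bc7, 802a4d8, c011bd4, ce3d23f}.
Ancestors of cc604b8: {61e44fe, 7a77bc7, 802a4d8, cc604b8, d411df3, d558418}.
Common ancestors: {61e44fe, 7a77bc7, 802a4d8}.
Among these, 802a4d8 is not an ancestor of any other common ancestor — it is the merge base.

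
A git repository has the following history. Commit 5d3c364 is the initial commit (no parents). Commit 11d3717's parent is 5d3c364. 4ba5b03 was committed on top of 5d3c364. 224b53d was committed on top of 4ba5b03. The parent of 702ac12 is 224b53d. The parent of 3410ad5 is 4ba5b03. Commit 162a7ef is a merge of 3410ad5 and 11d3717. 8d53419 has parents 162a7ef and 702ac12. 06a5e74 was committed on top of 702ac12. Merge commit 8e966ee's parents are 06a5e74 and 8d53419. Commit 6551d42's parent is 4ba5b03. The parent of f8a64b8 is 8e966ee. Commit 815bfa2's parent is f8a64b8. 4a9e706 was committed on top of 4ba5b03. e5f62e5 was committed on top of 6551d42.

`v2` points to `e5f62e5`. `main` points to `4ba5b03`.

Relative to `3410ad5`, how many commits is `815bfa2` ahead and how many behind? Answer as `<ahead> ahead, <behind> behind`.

Reachable from 815bfa2: {06a5e74, 11d3717, 162a7ef, 224b53d, 3410ad5, 4ba5b03, 5d3c364, 702ac12, 815bfa2, 8d53419, 8e966ee, f8a64b8}.
Reachable from 3410ad5: {3410ad5, 4ba5b03, 5d3c364}.
Only in 815bfa2's history (ahead): {06a5e74, 11d3717, 162a7ef, 224b53d, 702ac12, 815bfa2, 8d53419, 8e966ee, f8a64b8} — 9.
Only in 3410ad5's history (behind): {} — 0.

9 ahead, 0 behind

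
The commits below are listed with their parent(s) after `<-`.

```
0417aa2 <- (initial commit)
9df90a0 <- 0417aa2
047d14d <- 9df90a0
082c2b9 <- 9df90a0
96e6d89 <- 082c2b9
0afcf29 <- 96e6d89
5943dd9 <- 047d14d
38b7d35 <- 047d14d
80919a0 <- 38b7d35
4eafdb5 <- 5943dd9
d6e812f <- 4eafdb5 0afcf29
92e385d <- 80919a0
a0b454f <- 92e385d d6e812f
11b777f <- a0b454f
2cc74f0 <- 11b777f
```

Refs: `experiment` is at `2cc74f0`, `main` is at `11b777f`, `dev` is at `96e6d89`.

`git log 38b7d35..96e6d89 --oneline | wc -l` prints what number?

Reachable from 96e6d89: {0417aa2, 082c2b9, 96e6d89, 9df90a0}.
Reachable from 38b7d35: {0417aa2, 047d14d, 38b7d35, 9df90a0}.
In 96e6d89's history but not 38b7d35's: {082c2b9, 96e6d89} — 2 commits.

2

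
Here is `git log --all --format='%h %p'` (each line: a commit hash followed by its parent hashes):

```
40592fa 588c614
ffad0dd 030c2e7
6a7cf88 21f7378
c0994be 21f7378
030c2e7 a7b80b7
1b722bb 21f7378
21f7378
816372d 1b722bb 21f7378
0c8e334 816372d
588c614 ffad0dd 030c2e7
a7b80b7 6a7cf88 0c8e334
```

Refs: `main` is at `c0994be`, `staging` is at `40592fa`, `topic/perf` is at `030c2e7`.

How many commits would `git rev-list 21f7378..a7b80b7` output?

Reachable from a7b80b7: {0c8e334, 1b722bb, 21f7378, 6a7cf88, 816372d, a7b80b7}.
Reachable from 21f7378: {21f7378}.
In a7b80b7's history but not 21f7378's: {0c8e334, 1b722bb, 6a7cf88, 816372d, a7b80b7} — 5 commits.

5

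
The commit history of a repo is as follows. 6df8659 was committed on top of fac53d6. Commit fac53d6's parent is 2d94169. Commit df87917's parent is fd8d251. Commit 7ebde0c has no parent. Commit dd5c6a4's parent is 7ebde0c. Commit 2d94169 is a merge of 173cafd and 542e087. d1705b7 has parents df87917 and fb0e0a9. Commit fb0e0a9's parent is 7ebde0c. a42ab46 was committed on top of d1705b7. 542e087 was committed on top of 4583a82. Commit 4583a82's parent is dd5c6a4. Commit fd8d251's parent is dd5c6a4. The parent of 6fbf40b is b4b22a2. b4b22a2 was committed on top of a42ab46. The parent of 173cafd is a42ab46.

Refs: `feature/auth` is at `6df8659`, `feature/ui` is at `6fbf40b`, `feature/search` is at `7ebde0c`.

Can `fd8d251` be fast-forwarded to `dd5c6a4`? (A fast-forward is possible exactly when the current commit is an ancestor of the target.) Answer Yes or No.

No

A fast-forward from fd8d251 to dd5c6a4 is possible iff fd8d251 is an ancestor of dd5c6a4.
Ancestors of dd5c6a4: {7ebde0c, dd5c6a4}.
fd8d251 is not among them, so fast-forward is not possible.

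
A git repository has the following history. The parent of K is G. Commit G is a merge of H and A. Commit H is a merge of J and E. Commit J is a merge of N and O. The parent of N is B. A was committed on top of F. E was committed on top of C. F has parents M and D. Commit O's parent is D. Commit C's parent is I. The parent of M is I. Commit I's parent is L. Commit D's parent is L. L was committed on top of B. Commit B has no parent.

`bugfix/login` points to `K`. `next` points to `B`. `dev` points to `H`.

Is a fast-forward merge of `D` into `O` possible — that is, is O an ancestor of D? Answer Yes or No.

A fast-forward from O to D is possible iff O is an ancestor of D.
Ancestors of D: {B, D, L}.
O is not among them, so fast-forward is not possible.

No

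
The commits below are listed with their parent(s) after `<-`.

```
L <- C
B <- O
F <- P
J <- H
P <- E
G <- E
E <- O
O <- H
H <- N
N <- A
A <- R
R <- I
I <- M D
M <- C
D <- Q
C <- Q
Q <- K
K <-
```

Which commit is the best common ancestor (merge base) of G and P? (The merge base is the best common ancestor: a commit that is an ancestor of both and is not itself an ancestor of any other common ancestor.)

E

Ancestors of G: {A, C, D, E, G, H, I, K, M, N, O, Q, R}.
Ancestors of P: {A, C, D, E, H, I, K, M, N, O, P, Q, R}.
Common ancestors: {A, C, D, E, H, I, K, M, N, O, Q, R}.
Among these, E is not an ancestor of any other common ancestor — it is the merge base.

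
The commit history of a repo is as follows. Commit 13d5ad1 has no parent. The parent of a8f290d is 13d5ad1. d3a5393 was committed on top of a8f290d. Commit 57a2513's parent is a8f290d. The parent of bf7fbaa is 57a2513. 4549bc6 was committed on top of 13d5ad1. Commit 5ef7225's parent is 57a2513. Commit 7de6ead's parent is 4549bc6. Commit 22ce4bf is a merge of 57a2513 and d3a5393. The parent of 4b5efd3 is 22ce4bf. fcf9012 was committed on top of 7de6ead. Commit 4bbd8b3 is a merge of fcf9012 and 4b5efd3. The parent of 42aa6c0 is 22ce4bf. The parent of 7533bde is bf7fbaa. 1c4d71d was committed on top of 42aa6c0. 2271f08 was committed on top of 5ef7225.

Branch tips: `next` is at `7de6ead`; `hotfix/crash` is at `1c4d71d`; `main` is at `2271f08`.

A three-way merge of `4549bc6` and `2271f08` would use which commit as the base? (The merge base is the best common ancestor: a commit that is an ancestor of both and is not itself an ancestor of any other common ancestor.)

Ancestors of 4549bc6: {13d5ad1, 4549bc6}.
Ancestors of 2271f08: {13d5ad1, 2271f08, 57a2513, 5ef7225, a8f290d}.
Common ancestors: {13d5ad1}.
The only common ancestor is 13d5ad1, so it is the merge base.

13d5ad1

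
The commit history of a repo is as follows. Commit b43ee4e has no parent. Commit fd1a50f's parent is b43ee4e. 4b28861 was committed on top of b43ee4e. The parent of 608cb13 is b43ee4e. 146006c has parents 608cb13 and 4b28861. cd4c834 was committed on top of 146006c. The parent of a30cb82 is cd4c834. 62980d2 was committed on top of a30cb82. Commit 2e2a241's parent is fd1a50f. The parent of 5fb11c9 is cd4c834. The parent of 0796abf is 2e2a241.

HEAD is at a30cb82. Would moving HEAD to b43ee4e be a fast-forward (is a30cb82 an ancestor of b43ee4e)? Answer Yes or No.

No

A fast-forward from a30cb82 to b43ee4e is possible iff a30cb82 is an ancestor of b43ee4e.
Ancestors of b43ee4e: {b43ee4e}.
a30cb82 is not among them, so fast-forward is not possible.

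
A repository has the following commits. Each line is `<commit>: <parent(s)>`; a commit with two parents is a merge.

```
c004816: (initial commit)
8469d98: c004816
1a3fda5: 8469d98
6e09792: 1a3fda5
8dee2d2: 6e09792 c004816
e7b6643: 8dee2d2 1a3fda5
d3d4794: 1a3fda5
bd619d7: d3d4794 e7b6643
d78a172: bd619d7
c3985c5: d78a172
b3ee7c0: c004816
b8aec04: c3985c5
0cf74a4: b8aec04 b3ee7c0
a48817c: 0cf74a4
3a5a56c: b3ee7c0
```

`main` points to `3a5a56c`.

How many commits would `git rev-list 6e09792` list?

Walking parent pointers from 6e09792: reachable set = {1a3fda5, 6e09792, 8469d98, c004816}.
That is 4 commits.

4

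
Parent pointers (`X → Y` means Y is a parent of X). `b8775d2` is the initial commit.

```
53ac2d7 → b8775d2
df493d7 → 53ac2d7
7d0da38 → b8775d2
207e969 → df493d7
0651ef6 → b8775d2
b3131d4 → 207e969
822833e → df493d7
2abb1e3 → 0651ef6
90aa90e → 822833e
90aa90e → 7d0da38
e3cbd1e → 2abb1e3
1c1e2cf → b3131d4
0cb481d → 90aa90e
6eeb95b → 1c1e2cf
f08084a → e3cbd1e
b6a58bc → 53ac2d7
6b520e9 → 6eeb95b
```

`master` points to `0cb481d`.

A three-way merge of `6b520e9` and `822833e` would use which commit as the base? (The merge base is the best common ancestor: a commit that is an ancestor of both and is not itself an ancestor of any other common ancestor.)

df493d7

Ancestors of 6b520e9: {1c1e2cf, 207e969, 53ac2d7, 6b520e9, 6eeb95b, b3131d4, b8775d2, df493d7}.
Ancestors of 822833e: {53ac2d7, 822833e, b8775d2, df493d7}.
Common ancestors: {53ac2d7, b8775d2, df493d7}.
Among these, df493d7 is not an ancestor of any other common ancestor — it is the merge base.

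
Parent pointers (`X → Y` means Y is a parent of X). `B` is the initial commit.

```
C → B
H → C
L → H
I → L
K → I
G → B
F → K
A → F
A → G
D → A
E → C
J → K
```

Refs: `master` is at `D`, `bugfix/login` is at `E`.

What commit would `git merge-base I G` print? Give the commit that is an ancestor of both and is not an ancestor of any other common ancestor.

Ancestors of I: {B, C, H, I, L}.
Ancestors of G: {B, G}.
Common ancestors: {B}.
The only common ancestor is B, so it is the merge base.

B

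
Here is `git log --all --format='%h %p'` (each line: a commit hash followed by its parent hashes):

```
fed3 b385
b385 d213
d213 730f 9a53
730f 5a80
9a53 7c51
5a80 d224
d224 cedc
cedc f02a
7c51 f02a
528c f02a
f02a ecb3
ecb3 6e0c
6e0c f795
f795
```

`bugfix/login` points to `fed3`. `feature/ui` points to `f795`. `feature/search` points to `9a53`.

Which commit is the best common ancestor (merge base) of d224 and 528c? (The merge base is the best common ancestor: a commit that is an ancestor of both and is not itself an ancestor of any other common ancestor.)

f02a

Ancestors of d224: {6e0c, cedc, d224, ecb3, f02a, f795}.
Ancestors of 528c: {528c, 6e0c, ecb3, f02a, f795}.
Common ancestors: {6e0c, ecb3, f02a, f795}.
Among these, f02a is not an ancestor of any other common ancestor — it is the merge base.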